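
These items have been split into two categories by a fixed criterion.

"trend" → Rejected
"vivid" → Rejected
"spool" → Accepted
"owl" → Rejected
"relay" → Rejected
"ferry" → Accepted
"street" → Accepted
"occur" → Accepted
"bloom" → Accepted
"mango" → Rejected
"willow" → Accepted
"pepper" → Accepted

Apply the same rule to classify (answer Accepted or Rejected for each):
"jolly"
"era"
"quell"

Accepted, Rejected, Accepted

The simplest hypothesis consistent with all the labels is: has a double letter.
"jolly": Accepted ('ll' doubled). "era": Rejected (no doubled letter). "quell": Accepted ('ll' doubled).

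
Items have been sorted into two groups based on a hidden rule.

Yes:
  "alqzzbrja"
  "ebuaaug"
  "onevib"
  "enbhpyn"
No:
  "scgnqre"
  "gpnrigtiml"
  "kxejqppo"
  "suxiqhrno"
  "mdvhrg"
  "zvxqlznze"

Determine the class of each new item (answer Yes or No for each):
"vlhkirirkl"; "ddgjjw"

'Yes' ⟺ contains 'b'.

No, No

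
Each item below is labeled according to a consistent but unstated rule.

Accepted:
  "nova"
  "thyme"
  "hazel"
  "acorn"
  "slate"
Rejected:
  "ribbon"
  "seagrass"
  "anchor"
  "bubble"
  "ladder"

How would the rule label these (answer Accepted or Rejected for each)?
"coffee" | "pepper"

One predicate separates the groups cleanly: length ≤ 5.
Rejected: "coffee", since length 6. Rejected: "pepper", since length 6.

Rejected, Rejected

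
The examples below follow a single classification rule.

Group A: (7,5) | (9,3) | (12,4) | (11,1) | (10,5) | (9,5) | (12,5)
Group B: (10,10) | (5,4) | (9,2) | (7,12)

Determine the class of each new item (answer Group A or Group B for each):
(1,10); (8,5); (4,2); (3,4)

Group B, Group A, Group B, Group B

The classifier is using: first > second AND sum ≥ 12.
(1,10): 1 < 10, 1+10 = 11 — doesn't match, so Group B.
(8,5): 8 > 5, 8+5 = 13 — checks out, so Group A.
(4,2): 4 > 2, 4+2 = 6 — doesn't match, so Group B.
(3,4): 3 < 4, 3+4 = 7 — doesn't match, so Group B.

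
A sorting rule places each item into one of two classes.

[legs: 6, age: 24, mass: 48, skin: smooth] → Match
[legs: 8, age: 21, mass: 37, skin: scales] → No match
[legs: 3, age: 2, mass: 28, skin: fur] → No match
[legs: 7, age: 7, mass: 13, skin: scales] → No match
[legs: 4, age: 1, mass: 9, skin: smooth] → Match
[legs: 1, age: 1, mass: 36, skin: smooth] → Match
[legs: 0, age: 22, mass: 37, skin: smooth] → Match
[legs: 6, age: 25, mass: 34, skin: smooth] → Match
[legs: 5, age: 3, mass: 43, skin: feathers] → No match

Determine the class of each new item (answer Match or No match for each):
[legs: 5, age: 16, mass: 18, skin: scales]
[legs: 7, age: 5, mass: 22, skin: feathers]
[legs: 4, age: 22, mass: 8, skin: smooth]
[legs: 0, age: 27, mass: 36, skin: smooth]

No match, No match, Match, Match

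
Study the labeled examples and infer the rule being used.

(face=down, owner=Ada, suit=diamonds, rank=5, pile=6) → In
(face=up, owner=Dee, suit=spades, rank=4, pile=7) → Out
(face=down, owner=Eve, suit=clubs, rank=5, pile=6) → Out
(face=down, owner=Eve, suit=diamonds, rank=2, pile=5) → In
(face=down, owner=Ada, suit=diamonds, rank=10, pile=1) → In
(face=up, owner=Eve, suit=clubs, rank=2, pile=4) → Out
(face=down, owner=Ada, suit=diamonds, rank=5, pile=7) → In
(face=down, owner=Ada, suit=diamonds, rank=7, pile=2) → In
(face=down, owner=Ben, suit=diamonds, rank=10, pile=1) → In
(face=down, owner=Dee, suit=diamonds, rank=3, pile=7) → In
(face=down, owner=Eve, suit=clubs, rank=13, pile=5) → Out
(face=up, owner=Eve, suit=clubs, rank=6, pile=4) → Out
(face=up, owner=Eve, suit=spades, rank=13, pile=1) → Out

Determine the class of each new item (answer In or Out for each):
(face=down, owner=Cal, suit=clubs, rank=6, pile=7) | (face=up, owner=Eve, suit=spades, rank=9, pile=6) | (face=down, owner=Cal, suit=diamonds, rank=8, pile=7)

Out, Out, In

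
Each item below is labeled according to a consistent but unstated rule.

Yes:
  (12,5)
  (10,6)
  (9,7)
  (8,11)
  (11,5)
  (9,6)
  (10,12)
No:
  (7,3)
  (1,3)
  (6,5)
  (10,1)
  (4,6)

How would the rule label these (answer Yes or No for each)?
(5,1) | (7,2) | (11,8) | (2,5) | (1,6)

No, No, Yes, No, No

The simplest hypothesis consistent with all the labels is: sum ≥ 15.
(5,1): No (5+1 = 6). (7,2): No (7+2 = 9). (11,8): Yes (11+8 = 19). (2,5): No (2+5 = 7). (1,6): No (1+6 = 7).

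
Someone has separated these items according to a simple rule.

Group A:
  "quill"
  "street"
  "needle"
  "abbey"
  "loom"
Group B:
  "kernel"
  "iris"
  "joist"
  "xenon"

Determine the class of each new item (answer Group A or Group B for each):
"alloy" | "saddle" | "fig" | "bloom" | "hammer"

The rule appears to be: has a double letter.
Group A: "alloy", since 'll' doubled.
Group A: "saddle", since 'dd' doubled.
Group B: "fig", since no doubled letter.
Group A: "bloom", since 'oo' doubled.
Group A: "hammer", since 'mm' doubled.

Group A, Group A, Group B, Group A, Group A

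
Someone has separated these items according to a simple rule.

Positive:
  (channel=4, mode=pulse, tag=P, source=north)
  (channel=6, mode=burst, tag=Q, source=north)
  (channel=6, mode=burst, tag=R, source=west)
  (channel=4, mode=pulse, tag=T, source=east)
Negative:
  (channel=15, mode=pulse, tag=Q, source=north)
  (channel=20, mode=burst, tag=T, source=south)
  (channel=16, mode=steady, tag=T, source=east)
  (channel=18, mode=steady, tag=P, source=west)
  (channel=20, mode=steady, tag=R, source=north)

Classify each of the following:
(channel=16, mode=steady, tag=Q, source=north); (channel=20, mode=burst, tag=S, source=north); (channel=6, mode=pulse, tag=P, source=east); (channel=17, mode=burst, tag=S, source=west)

The common property of the 'Positive' items is: channel ≤ 6. No 'Negative' item has it.
(channel=16, mode=steady, tag=Q, source=north): Negative (channel = 16).
(channel=20, mode=burst, tag=S, source=north): Negative (channel = 20).
(channel=6, mode=pulse, tag=P, source=east): Positive (channel = 6).
(channel=17, mode=burst, tag=S, source=west): Negative (channel = 17).

Negative, Negative, Positive, Negative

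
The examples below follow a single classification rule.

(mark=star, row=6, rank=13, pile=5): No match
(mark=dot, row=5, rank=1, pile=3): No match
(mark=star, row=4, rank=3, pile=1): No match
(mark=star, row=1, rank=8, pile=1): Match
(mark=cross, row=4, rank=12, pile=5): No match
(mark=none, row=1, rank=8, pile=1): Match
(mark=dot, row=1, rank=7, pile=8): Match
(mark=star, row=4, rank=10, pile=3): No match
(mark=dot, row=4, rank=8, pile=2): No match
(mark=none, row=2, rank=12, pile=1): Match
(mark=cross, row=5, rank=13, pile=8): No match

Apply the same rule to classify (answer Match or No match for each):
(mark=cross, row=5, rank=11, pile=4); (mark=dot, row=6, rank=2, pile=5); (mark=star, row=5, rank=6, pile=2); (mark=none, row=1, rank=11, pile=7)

No match, No match, No match, Match

The common property of the 'Match' items is: row ≤ 2. No 'No match' item has it.
(mark=cross, row=5, rank=11, pile=4): row = 5 — doesn't qualify, so No match.
(mark=dot, row=6, rank=2, pile=5): row = 6 — doesn't qualify, so No match.
(mark=star, row=5, rank=6, pile=2): row = 5 — doesn't qualify, so No match.
(mark=none, row=1, rank=11, pile=7): row = 1 — passes, so Match.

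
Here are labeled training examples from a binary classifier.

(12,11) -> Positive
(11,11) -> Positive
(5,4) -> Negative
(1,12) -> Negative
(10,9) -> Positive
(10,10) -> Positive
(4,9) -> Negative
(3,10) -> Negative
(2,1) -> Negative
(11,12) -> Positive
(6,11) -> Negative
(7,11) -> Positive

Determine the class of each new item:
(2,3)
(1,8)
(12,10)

One predicate separates the groups cleanly: sum ≥ 18.

Negative, Negative, Positive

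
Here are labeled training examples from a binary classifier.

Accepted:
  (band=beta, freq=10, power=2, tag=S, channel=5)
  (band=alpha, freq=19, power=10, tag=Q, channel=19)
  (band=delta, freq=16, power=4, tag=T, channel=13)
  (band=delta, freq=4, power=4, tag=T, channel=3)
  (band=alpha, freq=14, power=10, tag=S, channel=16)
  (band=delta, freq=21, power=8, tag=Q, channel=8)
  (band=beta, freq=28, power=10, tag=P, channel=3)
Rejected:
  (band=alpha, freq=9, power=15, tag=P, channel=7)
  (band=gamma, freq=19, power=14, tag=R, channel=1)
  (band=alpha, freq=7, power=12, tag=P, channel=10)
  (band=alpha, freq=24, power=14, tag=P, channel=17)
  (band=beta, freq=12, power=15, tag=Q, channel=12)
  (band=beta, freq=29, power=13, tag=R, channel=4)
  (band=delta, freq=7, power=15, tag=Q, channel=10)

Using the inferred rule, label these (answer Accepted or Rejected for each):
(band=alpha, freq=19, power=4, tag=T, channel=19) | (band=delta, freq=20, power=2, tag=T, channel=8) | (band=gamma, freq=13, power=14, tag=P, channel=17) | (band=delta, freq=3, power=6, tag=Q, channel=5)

The rule appears to be: power ≤ 10.

Accepted, Accepted, Rejected, Accepted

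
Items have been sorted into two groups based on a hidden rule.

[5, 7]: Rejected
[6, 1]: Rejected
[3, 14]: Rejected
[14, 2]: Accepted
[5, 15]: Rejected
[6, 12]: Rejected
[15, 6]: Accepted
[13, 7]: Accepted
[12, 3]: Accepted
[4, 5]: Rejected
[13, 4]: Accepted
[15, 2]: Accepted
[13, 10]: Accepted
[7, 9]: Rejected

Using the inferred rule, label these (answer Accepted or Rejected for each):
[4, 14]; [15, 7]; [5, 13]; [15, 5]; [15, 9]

A rule that fits every label: first ≥ 9 — true of each 'Accepted' example, false of each 'Rejected' one.

Rejected, Accepted, Rejected, Accepted, Accepted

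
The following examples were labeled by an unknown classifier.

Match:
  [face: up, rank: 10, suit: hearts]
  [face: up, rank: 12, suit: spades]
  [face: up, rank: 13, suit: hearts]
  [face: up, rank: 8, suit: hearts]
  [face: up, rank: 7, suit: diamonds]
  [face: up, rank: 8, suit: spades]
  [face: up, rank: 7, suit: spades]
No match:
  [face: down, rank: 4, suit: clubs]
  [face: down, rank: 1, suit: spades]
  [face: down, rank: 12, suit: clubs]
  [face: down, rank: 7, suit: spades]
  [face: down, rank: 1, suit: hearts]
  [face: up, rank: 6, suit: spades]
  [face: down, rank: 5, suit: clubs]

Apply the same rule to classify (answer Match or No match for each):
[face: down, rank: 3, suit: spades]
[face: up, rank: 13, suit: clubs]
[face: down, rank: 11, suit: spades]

The distinguishing property — face is up AND rank ≥ 7 — holds for all the 'Match' cases and none of the 'No match' cases.
[face: down, rank: 3, suit: spades]: face is down, rank = 3 — does not pass, so No match. [face: up, rank: 13, suit: clubs]: face is up, rank = 13 — meets the rule, so Match. [face: down, rank: 11, suit: spades]: face is down, rank = 11 — does not pass, so No match.

No match, Match, No match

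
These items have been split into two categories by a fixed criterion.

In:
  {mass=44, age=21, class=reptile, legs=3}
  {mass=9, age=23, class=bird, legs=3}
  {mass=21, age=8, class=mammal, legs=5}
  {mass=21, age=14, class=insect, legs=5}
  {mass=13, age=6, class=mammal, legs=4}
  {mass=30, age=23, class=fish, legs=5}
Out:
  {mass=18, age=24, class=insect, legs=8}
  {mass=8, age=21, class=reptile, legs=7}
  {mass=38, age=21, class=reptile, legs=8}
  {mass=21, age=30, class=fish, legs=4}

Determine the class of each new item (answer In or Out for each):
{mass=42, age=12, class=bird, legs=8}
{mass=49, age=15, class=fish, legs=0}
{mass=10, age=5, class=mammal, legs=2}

Out, In, In

The distinguishing property — age ≤ 23 AND legs ≤ 5 — holds for all the 'In' cases and none of the 'Out' cases.
{mass=42, age=12, class=bird, legs=8}: age = 12, legs = 8, lacks this property → Out. {mass=49, age=15, class=fish, legs=0}: age = 15, legs = 0, has this property → In. {mass=10, age=5, class=mammal, legs=2}: age = 5, legs = 2, has this property → In.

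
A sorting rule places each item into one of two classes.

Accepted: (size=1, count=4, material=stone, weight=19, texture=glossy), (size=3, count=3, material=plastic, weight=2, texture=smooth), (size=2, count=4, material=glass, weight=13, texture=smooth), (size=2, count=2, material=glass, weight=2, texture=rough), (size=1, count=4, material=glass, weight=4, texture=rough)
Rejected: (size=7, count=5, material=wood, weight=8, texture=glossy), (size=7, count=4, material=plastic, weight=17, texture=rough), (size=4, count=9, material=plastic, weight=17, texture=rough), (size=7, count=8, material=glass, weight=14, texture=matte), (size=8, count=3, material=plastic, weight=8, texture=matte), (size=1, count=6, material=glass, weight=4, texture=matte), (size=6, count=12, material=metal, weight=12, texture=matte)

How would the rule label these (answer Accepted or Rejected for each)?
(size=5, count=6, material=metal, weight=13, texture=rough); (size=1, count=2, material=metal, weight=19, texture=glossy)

One predicate separates the groups cleanly: count ≤ 4 AND size ≤ 3.

Rejected, Accepted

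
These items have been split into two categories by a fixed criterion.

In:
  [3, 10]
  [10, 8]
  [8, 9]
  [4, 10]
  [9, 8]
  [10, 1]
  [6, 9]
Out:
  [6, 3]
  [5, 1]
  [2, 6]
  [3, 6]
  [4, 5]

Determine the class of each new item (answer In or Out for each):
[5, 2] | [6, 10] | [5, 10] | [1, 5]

All 'In' examples share one property — sum ≥ 11 — and every 'Out' example lacks it.
[5, 2]: Out (5+2 = 7). [6, 10]: In (6+10 = 16). [5, 10]: In (5+10 = 15). [1, 5]: Out (1+5 = 6).

Out, In, In, Out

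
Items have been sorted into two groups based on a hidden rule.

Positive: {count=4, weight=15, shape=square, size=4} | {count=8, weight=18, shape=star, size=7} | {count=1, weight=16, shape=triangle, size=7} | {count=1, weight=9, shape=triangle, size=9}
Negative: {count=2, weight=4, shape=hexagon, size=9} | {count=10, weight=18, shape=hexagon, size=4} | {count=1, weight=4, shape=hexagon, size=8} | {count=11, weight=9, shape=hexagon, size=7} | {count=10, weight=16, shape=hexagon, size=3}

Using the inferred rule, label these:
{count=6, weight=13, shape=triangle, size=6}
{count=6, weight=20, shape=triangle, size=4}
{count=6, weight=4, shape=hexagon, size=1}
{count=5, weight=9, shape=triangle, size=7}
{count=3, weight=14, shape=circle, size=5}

The simplest hypothesis consistent with all the labels is: shape is not hexagon.
Positive: {count=6, weight=13, shape=triangle, size=6}, since shape is triangle.
Positive: {count=6, weight=20, shape=triangle, size=4}, since shape is triangle.
Negative: {count=6, weight=4, shape=hexagon, size=1}, since shape is hexagon.
Positive: {count=5, weight=9, shape=triangle, size=7}, since shape is triangle.
Positive: {count=3, weight=14, shape=circle, size=5}, since shape is circle.

Positive, Positive, Negative, Positive, Positive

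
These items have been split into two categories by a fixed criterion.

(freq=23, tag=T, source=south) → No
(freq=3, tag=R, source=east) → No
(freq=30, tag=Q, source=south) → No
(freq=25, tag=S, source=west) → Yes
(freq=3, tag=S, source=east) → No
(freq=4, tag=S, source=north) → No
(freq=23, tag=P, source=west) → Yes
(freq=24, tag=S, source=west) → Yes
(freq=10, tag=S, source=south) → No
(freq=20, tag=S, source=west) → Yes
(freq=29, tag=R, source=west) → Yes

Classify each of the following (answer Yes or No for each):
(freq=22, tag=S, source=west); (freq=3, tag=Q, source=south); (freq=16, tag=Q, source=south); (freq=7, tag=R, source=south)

Looking at the examples, the only property every 'Yes' case has and every 'No' case lacks is: source is west.
(freq=22, tag=S, source=west): Yes (source is west).
(freq=3, tag=Q, source=south): No (source is south).
(freq=16, tag=Q, source=south): No (source is south).
(freq=7, tag=R, source=south): No (source is south).

Yes, No, No, No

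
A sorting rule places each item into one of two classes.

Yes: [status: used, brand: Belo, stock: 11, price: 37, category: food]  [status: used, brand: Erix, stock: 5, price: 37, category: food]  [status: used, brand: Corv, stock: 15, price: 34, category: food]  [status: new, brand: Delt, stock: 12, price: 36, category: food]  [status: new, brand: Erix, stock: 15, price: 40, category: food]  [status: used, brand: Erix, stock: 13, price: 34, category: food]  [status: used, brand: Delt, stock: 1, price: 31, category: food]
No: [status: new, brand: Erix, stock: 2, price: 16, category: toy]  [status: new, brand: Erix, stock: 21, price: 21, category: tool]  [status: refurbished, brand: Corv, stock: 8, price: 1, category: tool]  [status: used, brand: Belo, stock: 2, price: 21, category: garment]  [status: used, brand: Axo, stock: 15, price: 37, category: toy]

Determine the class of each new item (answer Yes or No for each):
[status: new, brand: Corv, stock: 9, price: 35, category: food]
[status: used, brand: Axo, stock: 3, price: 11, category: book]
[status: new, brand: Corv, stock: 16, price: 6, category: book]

The pattern is that an item is 'Yes' exactly when: category is food.
[status: new, brand: Corv, stock: 9, price: 35, category: food] → category is food → Yes. [status: used, brand: Axo, stock: 3, price: 11, category: book] → category is book → No. [status: new, brand: Corv, stock: 16, price: 6, category: book] → category is book → No.

Yes, No, No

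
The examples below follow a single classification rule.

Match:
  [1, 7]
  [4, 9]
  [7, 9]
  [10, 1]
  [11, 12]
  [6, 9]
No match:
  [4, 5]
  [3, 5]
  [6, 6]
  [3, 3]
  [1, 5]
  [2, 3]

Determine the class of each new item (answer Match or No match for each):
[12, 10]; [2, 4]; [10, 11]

Match, No match, Match

The common property of the 'Match' items is: max ≥ 7. No 'No match' item has it.
[12, 10] → max 12 → Match.
[2, 4] → max 4 → No match.
[10, 11] → max 11 → Match.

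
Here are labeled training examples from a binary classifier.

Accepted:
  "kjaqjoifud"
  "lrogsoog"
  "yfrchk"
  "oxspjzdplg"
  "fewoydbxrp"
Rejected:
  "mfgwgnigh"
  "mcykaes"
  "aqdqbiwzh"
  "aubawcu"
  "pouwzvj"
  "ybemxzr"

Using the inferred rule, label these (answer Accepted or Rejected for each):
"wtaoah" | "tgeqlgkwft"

Accepted, Accepted

Comparing the two groups points to one rule — even length.
"wtaoah" — length 6, hence Accepted. "tgeqlgkwft" — length 10, hence Accepted.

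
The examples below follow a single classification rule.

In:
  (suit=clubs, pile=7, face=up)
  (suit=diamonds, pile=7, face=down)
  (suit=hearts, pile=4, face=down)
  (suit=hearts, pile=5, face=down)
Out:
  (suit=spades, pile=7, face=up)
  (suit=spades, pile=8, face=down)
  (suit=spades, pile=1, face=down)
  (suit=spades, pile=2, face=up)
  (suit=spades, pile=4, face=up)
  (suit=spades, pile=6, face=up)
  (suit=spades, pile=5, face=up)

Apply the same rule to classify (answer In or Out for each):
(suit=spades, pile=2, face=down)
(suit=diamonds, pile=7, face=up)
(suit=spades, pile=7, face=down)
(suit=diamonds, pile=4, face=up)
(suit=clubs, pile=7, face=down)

The simplest hypothesis consistent with all the labels is: suit is not spades.
(suit=spades, pile=2, face=down): Out (suit is spades). (suit=diamonds, pile=7, face=up): In (suit is diamonds). (suit=spades, pile=7, face=down): Out (suit is spades). (suit=diamonds, pile=4, face=up): In (suit is diamonds). (suit=clubs, pile=7, face=down): In (suit is clubs).

Out, In, Out, In, In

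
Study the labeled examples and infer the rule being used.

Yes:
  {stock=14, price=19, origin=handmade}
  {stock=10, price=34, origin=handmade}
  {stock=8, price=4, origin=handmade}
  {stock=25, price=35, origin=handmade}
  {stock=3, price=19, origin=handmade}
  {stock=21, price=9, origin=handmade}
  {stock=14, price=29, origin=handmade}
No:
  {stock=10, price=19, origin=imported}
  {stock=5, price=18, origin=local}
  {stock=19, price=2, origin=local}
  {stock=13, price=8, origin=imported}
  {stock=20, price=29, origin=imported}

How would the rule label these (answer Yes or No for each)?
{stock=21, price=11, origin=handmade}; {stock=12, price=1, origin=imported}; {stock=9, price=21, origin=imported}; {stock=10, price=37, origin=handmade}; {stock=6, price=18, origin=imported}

Yes, No, No, Yes, No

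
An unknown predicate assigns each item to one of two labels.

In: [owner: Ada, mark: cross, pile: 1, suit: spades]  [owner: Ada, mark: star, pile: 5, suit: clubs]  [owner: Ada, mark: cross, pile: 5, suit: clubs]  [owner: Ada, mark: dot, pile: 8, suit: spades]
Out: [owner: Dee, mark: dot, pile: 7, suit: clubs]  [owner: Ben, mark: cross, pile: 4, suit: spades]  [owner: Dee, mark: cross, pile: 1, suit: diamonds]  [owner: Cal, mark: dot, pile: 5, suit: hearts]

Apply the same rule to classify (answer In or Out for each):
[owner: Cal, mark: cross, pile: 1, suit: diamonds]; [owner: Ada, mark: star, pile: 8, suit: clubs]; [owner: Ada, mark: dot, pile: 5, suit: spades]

The common property of the 'In' items is: owner is Ada. No 'Out' item has it.
[owner: Cal, mark: cross, pile: 1, suit: diamonds] → owner is Cal → Out.
[owner: Ada, mark: star, pile: 8, suit: clubs] → owner is Ada → In.
[owner: Ada, mark: dot, pile: 5, suit: spades] → owner is Ada → In.

Out, In, In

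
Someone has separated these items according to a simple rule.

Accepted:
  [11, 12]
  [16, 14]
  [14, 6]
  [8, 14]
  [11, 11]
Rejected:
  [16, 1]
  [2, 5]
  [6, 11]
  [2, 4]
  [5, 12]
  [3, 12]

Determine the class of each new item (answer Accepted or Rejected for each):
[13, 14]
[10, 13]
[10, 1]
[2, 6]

All 'Accepted' examples share one property — sum ≥ 20 — and every 'Rejected' example lacks it.

Accepted, Accepted, Rejected, Rejected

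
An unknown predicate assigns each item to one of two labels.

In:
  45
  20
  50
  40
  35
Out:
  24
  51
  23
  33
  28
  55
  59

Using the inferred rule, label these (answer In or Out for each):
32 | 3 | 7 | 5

Out, Out, Out, In

The distinguishing property — multiple of 5 AND at most 50 — holds for all the 'In' cases and none of the 'Out' cases.
32 → 32 = 5·6 + 2, 32 ≤ 50 → Out. 3 → 3 = 5·0 + 3, 3 ≤ 50 → Out. 7 → 7 = 5·1 + 2, 7 ≤ 50 → Out. 5 → 5 = 5·1, 5 ≤ 50 → In.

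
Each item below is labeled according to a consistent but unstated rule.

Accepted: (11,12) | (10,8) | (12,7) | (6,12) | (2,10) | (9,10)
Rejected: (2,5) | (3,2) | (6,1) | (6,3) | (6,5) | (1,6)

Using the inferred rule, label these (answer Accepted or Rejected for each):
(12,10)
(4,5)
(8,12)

Accepted, Rejected, Accepted

One predicate separates the groups cleanly: sum ≥ 12.
(12,10): Accepted (12+10 = 22). (4,5): Rejected (4+5 = 9). (8,12): Accepted (8+12 = 20).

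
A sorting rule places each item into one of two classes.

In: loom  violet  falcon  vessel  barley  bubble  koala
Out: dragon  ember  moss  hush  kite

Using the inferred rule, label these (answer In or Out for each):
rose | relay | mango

Out, In, Out

'In' ⟺ contains 'l'.
Out: rose, since no 'l'. In: relay, since has 'l'. Out: mango, since no 'l'.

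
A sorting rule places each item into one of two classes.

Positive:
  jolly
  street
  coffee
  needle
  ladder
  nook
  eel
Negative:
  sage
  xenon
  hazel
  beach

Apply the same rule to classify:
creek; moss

Positive, Positive

Comparing the two groups points to one rule — has a double letter.
creek → 'ee' doubled → Positive.
moss → 'ss' doubled → Positive.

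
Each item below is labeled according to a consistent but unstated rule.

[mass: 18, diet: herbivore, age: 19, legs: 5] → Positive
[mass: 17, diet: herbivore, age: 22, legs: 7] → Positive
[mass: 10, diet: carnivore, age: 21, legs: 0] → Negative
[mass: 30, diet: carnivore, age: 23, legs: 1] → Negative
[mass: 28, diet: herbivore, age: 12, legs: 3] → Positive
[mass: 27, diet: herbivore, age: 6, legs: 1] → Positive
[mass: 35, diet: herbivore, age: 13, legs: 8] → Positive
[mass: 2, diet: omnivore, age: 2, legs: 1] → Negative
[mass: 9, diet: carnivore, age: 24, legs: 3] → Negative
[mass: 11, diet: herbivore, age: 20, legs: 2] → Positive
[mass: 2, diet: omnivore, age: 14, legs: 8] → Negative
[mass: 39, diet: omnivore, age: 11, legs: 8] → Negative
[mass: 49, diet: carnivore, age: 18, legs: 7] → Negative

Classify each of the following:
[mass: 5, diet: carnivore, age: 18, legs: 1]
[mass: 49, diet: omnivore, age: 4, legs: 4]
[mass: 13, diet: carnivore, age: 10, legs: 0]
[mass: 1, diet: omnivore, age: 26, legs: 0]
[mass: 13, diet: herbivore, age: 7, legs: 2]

Negative, Negative, Negative, Negative, Positive

Comparing the two groups points to one rule — diet is herbivore.
[mass: 5, diet: carnivore, age: 18, legs: 1] — diet is carnivore, hence Negative.
[mass: 49, diet: omnivore, age: 4, legs: 4] — diet is omnivore, hence Negative.
[mass: 13, diet: carnivore, age: 10, legs: 0] — diet is carnivore, hence Negative.
[mass: 1, diet: omnivore, age: 26, legs: 0] — diet is omnivore, hence Negative.
[mass: 13, diet: herbivore, age: 7, legs: 2] — diet is herbivore, hence Positive.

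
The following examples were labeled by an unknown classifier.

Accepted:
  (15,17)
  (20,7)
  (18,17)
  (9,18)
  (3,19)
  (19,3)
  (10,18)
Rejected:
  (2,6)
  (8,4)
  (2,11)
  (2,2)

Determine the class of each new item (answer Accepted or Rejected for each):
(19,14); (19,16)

Accepted, Accepted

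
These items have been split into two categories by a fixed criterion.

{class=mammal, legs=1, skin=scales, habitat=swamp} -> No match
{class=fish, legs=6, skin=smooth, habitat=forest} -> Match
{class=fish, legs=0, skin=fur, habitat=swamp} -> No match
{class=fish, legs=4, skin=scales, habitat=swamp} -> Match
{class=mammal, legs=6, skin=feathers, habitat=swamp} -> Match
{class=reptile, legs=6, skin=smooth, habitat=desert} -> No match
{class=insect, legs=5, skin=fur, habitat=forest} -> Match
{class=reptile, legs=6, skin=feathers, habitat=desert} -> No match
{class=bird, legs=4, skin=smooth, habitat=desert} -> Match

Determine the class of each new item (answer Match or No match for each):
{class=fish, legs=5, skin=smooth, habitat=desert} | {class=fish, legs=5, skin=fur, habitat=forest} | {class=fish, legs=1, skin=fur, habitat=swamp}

The simplest hypothesis consistent with all the labels is: class is not reptile AND legs ≥ 4.

Match, Match, No match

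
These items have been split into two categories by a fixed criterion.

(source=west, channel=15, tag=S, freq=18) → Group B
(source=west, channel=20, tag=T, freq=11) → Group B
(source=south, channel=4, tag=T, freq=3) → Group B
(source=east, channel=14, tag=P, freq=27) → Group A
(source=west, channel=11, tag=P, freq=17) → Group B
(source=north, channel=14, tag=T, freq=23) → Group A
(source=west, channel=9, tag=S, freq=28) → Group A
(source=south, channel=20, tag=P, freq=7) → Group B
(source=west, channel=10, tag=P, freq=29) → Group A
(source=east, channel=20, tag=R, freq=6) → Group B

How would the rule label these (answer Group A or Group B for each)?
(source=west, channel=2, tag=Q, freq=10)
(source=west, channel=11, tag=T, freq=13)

All 'Group A' examples share one property — freq ≥ 23 — and every 'Group B' example lacks it.

Group B, Group B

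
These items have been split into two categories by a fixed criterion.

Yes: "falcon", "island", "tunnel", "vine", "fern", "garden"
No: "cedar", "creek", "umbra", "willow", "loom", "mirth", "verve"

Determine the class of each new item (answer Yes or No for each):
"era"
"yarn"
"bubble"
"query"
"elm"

No, Yes, No, No, No

Looking at the examples, the only property every 'Yes' case has and every 'No' case lacks is: contains 'n'.
"era": No (no 'n'). "yarn": Yes (has 'n'). "bubble": No (no 'n'). "query": No (no 'n'). "elm": No (no 'n').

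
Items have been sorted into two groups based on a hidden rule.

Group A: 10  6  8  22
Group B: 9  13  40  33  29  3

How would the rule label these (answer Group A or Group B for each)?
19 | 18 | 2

Group B, Group A, Group A

The classifier is using: even AND at most 22.
19 → 19 is odd, 19 ≤ 22 → Group B.
18 → 18 is even, 18 ≤ 22 → Group A.
2 → 2 is even, 2 ≤ 22 → Group A.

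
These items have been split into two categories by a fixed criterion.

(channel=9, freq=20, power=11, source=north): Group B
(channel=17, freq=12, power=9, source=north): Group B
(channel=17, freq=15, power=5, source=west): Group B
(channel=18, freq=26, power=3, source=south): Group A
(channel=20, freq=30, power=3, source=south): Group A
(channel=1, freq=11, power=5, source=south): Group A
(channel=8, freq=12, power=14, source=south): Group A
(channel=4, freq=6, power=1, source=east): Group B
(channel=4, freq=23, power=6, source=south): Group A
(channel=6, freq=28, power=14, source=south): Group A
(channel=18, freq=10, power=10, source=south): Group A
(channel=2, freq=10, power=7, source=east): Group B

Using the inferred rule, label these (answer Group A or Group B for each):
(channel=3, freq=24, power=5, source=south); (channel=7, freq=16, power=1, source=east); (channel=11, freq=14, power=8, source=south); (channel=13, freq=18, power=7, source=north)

Every 'Group A' example satisfies: source is south. None of the 'Group B' examples do.

Group A, Group B, Group A, Group B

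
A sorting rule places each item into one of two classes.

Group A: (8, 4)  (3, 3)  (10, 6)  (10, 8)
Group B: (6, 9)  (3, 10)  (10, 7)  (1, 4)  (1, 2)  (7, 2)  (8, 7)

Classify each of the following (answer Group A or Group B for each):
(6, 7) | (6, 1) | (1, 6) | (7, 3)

Group B, Group B, Group B, Group A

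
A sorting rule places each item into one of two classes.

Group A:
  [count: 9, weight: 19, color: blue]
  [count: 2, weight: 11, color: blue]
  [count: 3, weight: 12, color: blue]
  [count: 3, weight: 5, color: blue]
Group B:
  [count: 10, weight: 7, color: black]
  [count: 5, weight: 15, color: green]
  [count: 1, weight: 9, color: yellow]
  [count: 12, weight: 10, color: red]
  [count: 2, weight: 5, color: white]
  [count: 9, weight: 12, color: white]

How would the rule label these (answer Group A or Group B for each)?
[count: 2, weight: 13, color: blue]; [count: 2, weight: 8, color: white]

Group A, Group B

A rule that fits every label: color is blue — true of each 'Group A' example, false of each 'Group B' one.
[count: 2, weight: 13, color: blue] — color is blue, hence Group A. [count: 2, weight: 8, color: white] — color is white, hence Group B.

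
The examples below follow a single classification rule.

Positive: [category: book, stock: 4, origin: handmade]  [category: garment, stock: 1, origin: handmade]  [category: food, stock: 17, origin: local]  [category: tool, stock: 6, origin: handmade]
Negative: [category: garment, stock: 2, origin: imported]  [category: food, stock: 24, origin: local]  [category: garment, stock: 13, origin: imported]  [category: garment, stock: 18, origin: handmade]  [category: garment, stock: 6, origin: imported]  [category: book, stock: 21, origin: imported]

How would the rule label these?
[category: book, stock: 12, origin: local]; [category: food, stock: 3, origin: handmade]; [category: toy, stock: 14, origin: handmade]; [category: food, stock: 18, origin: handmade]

The common property of the 'Positive' items is: origin is not imported AND stock ≤ 17. No 'Negative' item has it.
[category: book, stock: 12, origin: local] — origin is local, stock = 12, hence Positive.
[category: food, stock: 3, origin: handmade] — origin is handmade, stock = 3, hence Positive.
[category: toy, stock: 14, origin: handmade] — origin is handmade, stock = 14, hence Positive.
[category: food, stock: 18, origin: handmade] — origin is handmade, stock = 18, hence Negative.

Positive, Positive, Positive, Negative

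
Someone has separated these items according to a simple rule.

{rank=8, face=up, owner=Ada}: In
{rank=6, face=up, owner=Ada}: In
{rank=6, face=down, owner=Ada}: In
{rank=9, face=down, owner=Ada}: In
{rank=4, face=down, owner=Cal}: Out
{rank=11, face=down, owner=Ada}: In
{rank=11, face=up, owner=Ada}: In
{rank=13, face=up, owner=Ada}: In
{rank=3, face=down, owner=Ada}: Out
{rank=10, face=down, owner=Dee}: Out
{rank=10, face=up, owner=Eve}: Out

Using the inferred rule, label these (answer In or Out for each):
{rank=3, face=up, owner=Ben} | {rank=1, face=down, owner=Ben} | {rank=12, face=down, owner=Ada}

Out, Out, In

'In' ⟺ owner is Ada AND rank ≥ 4.
{rank=3, face=up, owner=Ben} — owner is Ben, rank = 3, hence Out.
{rank=1, face=down, owner=Ben} — owner is Ben, rank = 1, hence Out.
{rank=12, face=down, owner=Ada} — owner is Ada, rank = 12, hence In.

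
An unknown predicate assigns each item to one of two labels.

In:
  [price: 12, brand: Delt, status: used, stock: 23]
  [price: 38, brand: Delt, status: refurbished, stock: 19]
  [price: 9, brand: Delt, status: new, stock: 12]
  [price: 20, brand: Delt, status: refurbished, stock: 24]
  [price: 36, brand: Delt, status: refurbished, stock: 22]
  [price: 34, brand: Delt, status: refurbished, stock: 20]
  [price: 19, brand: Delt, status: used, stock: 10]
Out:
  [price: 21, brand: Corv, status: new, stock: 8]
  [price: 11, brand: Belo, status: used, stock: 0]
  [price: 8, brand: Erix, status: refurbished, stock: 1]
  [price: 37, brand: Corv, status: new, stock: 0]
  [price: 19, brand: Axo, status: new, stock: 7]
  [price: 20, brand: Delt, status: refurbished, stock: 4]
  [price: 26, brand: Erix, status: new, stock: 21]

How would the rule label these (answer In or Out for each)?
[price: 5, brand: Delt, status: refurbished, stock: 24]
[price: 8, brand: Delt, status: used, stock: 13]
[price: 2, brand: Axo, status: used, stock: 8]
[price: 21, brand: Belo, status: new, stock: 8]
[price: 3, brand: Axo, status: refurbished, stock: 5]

In, In, Out, Out, Out

'In' ⟺ brand is Delt AND stock ≥ 7.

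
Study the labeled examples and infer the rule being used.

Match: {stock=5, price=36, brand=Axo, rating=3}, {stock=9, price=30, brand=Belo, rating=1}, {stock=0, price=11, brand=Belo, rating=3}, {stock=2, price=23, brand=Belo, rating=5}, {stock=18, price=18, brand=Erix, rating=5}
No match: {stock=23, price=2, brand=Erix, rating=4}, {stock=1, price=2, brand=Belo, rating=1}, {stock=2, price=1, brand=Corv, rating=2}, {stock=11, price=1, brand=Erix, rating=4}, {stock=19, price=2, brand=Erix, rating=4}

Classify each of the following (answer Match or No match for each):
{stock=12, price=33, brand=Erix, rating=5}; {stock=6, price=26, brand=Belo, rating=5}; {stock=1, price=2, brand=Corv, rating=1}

The pattern is that an item is 'Match' exactly when: price ≥ 11.
{stock=12, price=33, brand=Erix, rating=5}: price = 33, satisfies this → Match. {stock=6, price=26, brand=Belo, rating=5}: price = 26, satisfies this → Match. {stock=1, price=2, brand=Corv, rating=1}: price = 2, doesn't qualify → No match.

Match, Match, No match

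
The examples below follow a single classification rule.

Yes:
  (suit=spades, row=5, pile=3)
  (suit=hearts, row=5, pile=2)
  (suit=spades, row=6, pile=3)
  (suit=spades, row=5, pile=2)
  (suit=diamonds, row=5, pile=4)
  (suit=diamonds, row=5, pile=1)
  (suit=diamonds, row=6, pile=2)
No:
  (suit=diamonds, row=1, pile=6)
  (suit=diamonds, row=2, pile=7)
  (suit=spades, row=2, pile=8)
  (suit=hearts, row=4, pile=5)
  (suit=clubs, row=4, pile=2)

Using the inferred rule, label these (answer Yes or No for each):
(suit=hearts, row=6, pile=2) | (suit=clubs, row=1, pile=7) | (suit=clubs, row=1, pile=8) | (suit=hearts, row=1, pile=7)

A rule that fits every label: row ≥ 5 — true of each 'Yes' example, false of each 'No' one.

Yes, No, No, No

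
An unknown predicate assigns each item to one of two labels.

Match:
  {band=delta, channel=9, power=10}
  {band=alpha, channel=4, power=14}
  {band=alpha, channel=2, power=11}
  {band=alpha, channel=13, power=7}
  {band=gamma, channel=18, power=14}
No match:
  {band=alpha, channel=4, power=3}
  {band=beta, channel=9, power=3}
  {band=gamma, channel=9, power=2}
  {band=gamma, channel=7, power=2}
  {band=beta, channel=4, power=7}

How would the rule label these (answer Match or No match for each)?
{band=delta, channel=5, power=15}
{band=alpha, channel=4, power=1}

The pattern is that an item is 'Match' exactly when: power ≥ 10 OR channel = 13.

Match, No match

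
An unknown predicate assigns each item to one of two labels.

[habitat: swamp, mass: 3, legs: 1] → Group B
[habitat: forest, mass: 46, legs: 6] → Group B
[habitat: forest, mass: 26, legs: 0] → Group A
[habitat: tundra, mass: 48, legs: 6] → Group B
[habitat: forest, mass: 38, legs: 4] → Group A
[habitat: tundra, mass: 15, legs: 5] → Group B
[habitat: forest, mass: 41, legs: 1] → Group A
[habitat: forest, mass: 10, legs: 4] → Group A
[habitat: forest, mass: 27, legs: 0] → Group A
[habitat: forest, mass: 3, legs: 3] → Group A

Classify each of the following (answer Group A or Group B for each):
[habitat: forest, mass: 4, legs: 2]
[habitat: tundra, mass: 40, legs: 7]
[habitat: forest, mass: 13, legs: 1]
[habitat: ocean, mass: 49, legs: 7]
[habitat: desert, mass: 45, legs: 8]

The simplest hypothesis consistent with all the labels is: habitat is forest AND legs ≤ 4.
[habitat: forest, mass: 4, legs: 2] → habitat is forest, legs = 2 → Group A. [habitat: tundra, mass: 40, legs: 7] → habitat is tundra, legs = 7 → Group B. [habitat: forest, mass: 13, legs: 1] → habitat is forest, legs = 1 → Group A. [habitat: ocean, mass: 49, legs: 7] → habitat is ocean, legs = 7 → Group B. [habitat: desert, mass: 45, legs: 8] → habitat is desert, legs = 8 → Group B.

Group A, Group B, Group A, Group B, Group B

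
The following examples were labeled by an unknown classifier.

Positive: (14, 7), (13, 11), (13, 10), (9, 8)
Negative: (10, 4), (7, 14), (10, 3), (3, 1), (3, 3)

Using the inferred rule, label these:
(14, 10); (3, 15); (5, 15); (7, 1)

Positive, Negative, Negative, Negative

The distinguishing property — first > second AND sum ≥ 17 — holds for all the 'Positive' cases and none of the 'Negative' cases.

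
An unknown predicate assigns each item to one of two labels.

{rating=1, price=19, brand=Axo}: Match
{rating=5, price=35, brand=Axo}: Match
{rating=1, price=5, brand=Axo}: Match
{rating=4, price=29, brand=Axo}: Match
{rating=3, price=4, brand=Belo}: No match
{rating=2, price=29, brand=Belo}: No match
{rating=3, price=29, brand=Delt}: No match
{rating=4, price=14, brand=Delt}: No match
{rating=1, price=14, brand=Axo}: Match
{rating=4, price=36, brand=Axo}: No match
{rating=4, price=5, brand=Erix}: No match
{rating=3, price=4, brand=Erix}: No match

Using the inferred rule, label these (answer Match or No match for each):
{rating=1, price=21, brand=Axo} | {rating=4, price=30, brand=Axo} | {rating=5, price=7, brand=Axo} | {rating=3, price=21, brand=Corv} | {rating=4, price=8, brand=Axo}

Match, Match, Match, No match, Match

The common property of the 'Match' items is: brand is Axo AND price ≤ 35. No 'No match' item has it.
{rating=1, price=21, brand=Axo} — brand is Axo, price = 21, hence Match. {rating=4, price=30, brand=Axo} — brand is Axo, price = 30, hence Match. {rating=5, price=7, brand=Axo} — brand is Axo, price = 7, hence Match. {rating=3, price=21, brand=Corv} — brand is Corv, price = 21, hence No match. {rating=4, price=8, brand=Axo} — brand is Axo, price = 8, hence Match.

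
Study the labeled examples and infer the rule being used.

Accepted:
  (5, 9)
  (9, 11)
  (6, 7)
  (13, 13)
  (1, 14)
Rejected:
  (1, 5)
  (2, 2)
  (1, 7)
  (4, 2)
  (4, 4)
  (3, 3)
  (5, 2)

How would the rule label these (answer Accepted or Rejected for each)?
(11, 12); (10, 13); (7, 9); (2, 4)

Accepted, Accepted, Accepted, Rejected

The classifier is using: sum ≥ 13.
(11, 12) — 11+12 = 23, hence Accepted. (10, 13) — 10+13 = 23, hence Accepted. (7, 9) — 7+9 = 16, hence Accepted. (2, 4) — 2+4 = 6, hence Rejected.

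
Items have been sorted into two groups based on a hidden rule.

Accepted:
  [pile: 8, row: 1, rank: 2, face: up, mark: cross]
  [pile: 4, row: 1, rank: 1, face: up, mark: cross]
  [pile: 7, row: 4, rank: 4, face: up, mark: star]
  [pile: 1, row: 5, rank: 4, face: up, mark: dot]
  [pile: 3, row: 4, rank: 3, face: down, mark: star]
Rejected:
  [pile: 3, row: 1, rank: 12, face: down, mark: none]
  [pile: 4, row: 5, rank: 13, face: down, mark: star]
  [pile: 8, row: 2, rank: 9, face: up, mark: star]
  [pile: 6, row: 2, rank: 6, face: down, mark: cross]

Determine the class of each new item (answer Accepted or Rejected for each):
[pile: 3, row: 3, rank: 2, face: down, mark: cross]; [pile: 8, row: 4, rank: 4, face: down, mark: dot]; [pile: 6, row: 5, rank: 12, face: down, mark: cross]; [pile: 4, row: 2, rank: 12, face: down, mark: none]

Accepted, Accepted, Rejected, Rejected

The simplest hypothesis consistent with all the labels is: rank ≤ 4.
[pile: 3, row: 3, rank: 2, face: down, mark: cross] — rank = 2, hence Accepted.
[pile: 8, row: 4, rank: 4, face: down, mark: dot] — rank = 4, hence Accepted.
[pile: 6, row: 5, rank: 12, face: down, mark: cross] — rank = 12, hence Rejected.
[pile: 4, row: 2, rank: 12, face: down, mark: none] — rank = 12, hence Rejected.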